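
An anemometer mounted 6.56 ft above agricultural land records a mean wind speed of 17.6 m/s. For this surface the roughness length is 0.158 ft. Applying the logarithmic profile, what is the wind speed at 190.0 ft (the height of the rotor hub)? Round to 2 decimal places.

33.50 m/s

Log law: V(z) ∝ ln(z/z₀), so V₂/V₁ = ln(z₂/z₀) / ln(z₁/z₀).
ln(190.0/0.158) = 7.0922, ln(6.56/0.158) = 3.7262
V₂ = 17.6 × 7.0922/3.7262 = 17.6 × 1.9034 = 33.4990 m/s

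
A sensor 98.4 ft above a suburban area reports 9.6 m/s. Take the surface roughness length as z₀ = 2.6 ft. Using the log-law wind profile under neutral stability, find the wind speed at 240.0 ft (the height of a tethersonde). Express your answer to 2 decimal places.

11.96 m/s

Log law: V(z) ∝ ln(z/z₀), so V₂/V₁ = ln(z₂/z₀) / ln(z₁/z₀).
ln(240.0/2.6) = 4.5251, ln(98.4/2.6) = 3.6335
V₂ = 9.6 × 4.5251/3.6335 = 9.6 × 1.2454 = 11.9557 m/s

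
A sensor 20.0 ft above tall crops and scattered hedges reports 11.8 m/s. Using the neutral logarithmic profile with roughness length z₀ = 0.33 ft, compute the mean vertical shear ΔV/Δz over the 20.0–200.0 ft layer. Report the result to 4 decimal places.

0.0368 m/s/ft

Log law: V₂ = V₁ · ln(z₂/z₀)/ln(z₁/z₀) = 11.8 × 6.4070/4.1044 = 18.4199 m/s
ΔV/Δz = (18.4199 − 11.8)/(200.0 − 20.0) = 6.6199/180.0000 = 0.03678 m/s/ft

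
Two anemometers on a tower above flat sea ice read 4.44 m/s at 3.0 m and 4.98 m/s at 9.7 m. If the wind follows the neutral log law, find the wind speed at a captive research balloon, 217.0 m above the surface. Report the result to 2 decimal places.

6.41 m/s

Log law: V ∝ ln(z/z₀). From the pair, with r = V₁/V₂ = 0.89157,
ln z₀ = (ln z₁ − r·ln z₂)/(1 − r) = (1.0986 − 0.89157×2.2721)/0.10843 = -8.5503 → z₀ = 0.0001935 m
V₃ = V₁ · ln(z₃/z₀)/ln(z₁/z₀) = 4.44 × 13.9302/9.6489 = 6.4101 m/s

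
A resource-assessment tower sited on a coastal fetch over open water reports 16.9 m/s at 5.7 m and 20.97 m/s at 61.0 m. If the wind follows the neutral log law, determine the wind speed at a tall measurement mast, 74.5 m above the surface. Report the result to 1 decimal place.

21.3 m/s

Log law: V ∝ ln(z/z₀). From the pair, with r = V₁/V₂ = 0.80591,
ln z₀ = (ln z₁ − r·ln z₂)/(1 − r) = (1.7405 − 0.80591×4.1109)/0.19409 = -8.1023 → z₀ = 0.0003029 m
V₃ = V₁ · ln(z₃/z₀)/ln(z₁/z₀) = 16.9 × 12.4131/9.8427 = 21.3133 m/s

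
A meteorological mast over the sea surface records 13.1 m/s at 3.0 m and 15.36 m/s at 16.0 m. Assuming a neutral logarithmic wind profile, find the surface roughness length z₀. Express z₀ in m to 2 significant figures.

Log law: V(z) ∝ ln(z/z₀). With r = V₁/V₂ = 13.1/15.36 = 0.85286,
r · ln(z₂/z₀) = ln(z₁/z₀) ⇒ ln z₀ = (ln z₁ − r·ln z₂)/(1 − r)
ln z₀ = (1.09861 − 0.85286×2.77259) / 0.14714 = -8.6045
z₀ = exp(-8.6045) = 0.0001833 m

z₀ ≈ 0.00018 m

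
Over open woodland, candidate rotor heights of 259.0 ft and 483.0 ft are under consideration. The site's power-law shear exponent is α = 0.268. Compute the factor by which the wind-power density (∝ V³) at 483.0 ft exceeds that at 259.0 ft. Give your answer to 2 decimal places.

Speed ratio: V_B/V_A = (z_B/z_A)^α = (483.0/259.0)^0.268 = (1.8649)^0.268 = 1.18177
Power-density ratio: P_B/P_A = (V_B/V_A)³ = (1.18177)³ = 1.65044

1.65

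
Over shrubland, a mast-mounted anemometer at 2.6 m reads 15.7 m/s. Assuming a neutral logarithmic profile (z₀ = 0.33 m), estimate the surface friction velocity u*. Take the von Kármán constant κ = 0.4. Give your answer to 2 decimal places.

u* ≈ 3.04 m/s

Log law: V(z) = (u*/κ) · ln(z/z₀) ⇒ u* = κ · V / ln(z/z₀)
u* = 0.4 × 15.7 / ln(2.6/0.33) = 0.4 × 15.7 / 2.0642
   = 6.2800 / 2.0642 = 3.0424 m/s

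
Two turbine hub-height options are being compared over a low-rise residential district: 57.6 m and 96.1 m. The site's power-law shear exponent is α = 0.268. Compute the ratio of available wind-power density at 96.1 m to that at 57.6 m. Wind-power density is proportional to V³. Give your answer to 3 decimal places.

Speed ratio: V_B/V_A = (z_B/z_A)^α = (96.1/57.6)^0.268 = (1.6684)^0.268 = 1.14703
Power-density ratio: P_B/P_A = (V_B/V_A)³ = (1.14703)³ = 1.50914

1.509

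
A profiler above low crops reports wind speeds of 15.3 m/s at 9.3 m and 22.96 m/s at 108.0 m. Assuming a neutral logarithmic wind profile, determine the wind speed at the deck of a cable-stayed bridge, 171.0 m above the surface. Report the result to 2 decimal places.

24.40 m/s

Log law: V ∝ ln(z/z₀). From the pair, with r = V₁/V₂ = 0.66638,
ln z₀ = (ln z₁ − r·ln z₂)/(1 − r) = (2.2300 − 0.66638×4.6821)/0.33362 = -2.6678 → z₀ = 0.06940 m
V₃ = V₁ · ln(z₃/z₀)/ln(z₁/z₀) = 15.3 × 7.8095/4.8978 = 24.3955 m/s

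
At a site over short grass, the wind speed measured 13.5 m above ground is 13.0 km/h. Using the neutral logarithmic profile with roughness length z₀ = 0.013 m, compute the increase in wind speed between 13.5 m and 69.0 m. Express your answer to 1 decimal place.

Log law: V₂ = V₁ · ln(z₂/z₀)/ln(z₁/z₀) = 13.0 × 8.5769/6.9455 = 16.0536 km/h
ΔV = 16.0536 − 13.0 = 3.0536 km/h

3.1 km/h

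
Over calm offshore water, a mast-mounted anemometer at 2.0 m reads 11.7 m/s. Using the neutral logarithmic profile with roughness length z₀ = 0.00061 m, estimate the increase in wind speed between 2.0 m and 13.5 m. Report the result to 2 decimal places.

Log law: V₂ = V₁ · ln(z₂/z₀)/ln(z₁/z₀) = 11.7 × 10.0047/8.0952 = 14.4599 m/s
ΔV = 14.4599 − 11.7 = 2.7599 m/s

2.76 m/s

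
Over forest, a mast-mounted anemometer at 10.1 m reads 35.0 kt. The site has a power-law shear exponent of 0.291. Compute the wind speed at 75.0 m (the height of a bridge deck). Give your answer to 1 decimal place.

Power-law profile: V₂ = V₁ · (z₂/z₁)^α
V₂ = 35.0 × (75.0/10.1)^0.291 = 35.0 × (7.4257)^0.291
    = 35.0 × 1.7922 = 62.7268 kt

62.7 kt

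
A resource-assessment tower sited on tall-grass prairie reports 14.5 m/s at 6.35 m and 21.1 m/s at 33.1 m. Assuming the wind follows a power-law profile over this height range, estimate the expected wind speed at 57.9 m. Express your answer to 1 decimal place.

First find α: α = ln(V₂/V₁)/ln(z₂/z₁) = ln(21.1/14.5)/ln(33.1/6.35) = 0.37512/1.65108 = 0.2272
Extrapolate from 33.1 m to 57.9 m: V₃ = 21.1 × (57.9/33.1)^0.2272 = 21.1 × 1.1355 = 23.9584 m/s

24.0 m/s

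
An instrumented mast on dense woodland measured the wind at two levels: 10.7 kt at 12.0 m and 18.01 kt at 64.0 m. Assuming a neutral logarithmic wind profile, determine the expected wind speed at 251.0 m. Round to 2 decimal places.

23.98 kt

Log law: V ∝ ln(z/z₀). From the pair, with r = V₁/V₂ = 0.59411,
ln z₀ = (ln z₁ − r·ln z₂)/(1 − r) = (2.4849 − 0.59411×4.1589)/0.40589 = 0.0346 → z₀ = 1.035 m
V₃ = V₁ · ln(z₃/z₀)/ln(z₁/z₀) = 10.7 × 5.4908/2.4503 = 23.9776 kt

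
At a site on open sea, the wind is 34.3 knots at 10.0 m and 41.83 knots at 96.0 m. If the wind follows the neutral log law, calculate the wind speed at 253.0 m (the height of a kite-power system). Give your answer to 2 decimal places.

Log law: V ∝ ln(z/z₀). From the pair, with r = V₁/V₂ = 0.81999,
ln z₀ = (ln z₁ − r·ln z₂)/(1 − r) = (2.3026 − 0.81999×4.5643)/0.18001 = -8.0000 → z₀ = 0.0003355 m
V₃ = V₁ · ln(z₃/z₀)/ln(z₁/z₀) = 34.3 × 13.5334/10.3026 = 45.0562 knots

45.06 knots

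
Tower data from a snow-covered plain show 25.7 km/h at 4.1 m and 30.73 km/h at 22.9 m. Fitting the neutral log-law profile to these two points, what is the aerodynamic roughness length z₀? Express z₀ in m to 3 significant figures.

z₀ ≈ 0.000625 m

Log law: V(z) ∝ ln(z/z₀). With r = V₁/V₂ = 25.7/30.73 = 0.83632,
r · ln(z₂/z₀) = ln(z₁/z₀) ⇒ ln z₀ = (ln z₁ − r·ln z₂)/(1 − r)
ln z₀ = (1.41099 − 0.83632×3.13114) / 0.16368 = -7.3779
z₀ = exp(-7.3779) = 0.0006249 m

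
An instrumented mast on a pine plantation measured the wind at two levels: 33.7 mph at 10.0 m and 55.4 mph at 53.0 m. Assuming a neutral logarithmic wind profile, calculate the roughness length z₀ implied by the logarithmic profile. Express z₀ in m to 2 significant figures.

Log law: V(z) ∝ ln(z/z₀). With r = V₁/V₂ = 33.7/55.4 = 0.60830,
r · ln(z₂/z₀) = ln(z₁/z₀) ⇒ ln z₀ = (ln z₁ − r·ln z₂)/(1 − r)
ln z₀ = (2.30259 − 0.60830×3.97029) / 0.39170 = -0.2874
z₀ = exp(-0.2874) = 0.7502 m

z₀ ≈ 0.75 m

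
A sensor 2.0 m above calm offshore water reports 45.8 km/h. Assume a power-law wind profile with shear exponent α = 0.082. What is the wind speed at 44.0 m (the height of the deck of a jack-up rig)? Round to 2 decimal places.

59.01 km/h

Power-law profile: V₂ = V₁ · (z₂/z₁)^α
V₂ = 45.8 × (44.0/2.0)^0.082 = 45.8 × (22.0000)^0.082
    = 45.8 × 1.2885 = 59.0125 km/h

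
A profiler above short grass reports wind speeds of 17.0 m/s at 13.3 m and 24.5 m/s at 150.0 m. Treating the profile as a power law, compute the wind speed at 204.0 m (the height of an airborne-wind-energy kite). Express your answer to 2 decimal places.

25.66 m/s

First find α: α = ln(V₂/V₁)/ln(z₂/z₁) = ln(24.5/17.0)/ln(150.0/13.3) = 0.36546/2.42287 = 0.1508
Extrapolate from 150.0 m to 204.0 m: V₃ = 24.5 × (204.0/150.0)^0.1508 = 24.5 × 1.0475 = 25.6631 m/s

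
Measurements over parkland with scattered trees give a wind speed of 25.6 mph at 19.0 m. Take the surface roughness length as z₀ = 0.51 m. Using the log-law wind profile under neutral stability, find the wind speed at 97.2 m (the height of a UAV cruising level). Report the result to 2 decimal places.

Log law: V(z) ∝ ln(z/z₀), so V₂/V₁ = ln(z₂/z₀) / ln(z₁/z₀).
ln(97.2/0.51) = 5.2501, ln(19.0/0.51) = 3.6178
V₂ = 25.6 × 5.2501/3.6178 = 25.6 × 1.4512 = 37.1506 mph

37.15 mph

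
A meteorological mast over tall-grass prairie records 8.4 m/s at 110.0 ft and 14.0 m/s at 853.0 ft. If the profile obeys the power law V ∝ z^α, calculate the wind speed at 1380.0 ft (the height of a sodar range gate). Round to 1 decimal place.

15.8 m/s

First find α: α = ln(V₂/V₁)/ln(z₂/z₁) = ln(14.0/8.4)/ln(853.0/110.0) = 0.51083/2.04828 = 0.2494
Extrapolate from 853.0 ft to 1380.0 ft: V₃ = 14.0 × (1380.0/853.0)^0.2494 = 14.0 × 1.1275 = 15.7846 m/s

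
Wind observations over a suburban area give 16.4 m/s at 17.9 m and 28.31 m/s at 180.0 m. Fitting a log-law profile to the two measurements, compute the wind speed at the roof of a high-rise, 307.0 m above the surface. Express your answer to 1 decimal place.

Log law: V ∝ ln(z/z₀). From the pair, with r = V₁/V₂ = 0.57930,
ln z₀ = (ln z₁ − r·ln z₂)/(1 − r) = (2.8848 − 0.57930×5.1930)/0.42070 = -0.2935 → z₀ = 0.7456 m
V₃ = V₁ · ln(z₃/z₀)/ln(z₁/z₀) = 16.4 × 6.0204/3.1783 = 31.0649 m/s

31.1 m/s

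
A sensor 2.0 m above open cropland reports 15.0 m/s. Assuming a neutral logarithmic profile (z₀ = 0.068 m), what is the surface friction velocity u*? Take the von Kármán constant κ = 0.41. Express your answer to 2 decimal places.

u* ≈ 1.82 m/s

Log law: V(z) = (u*/κ) · ln(z/z₀) ⇒ u* = κ · V / ln(z/z₀)
u* = 0.41 × 15.0 / ln(2.0/0.068) = 0.41 × 15.0 / 3.3814
   = 6.1500 / 3.3814 = 1.8188 m/s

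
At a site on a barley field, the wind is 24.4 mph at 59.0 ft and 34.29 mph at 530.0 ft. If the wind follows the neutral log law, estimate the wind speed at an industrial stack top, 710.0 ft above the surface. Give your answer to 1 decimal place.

35.6 mph

Log law: V ∝ ln(z/z₀). From the pair, with r = V₁/V₂ = 0.71158,
ln z₀ = (ln z₁ − r·ln z₂)/(1 − r) = (4.0775 − 0.71158×6.2729)/0.28842 = -1.3387 → z₀ = 0.2622 ft
V₃ = V₁ · ln(z₃/z₀)/ln(z₁/z₀) = 24.4 × 7.9039/5.4162 = 35.6072 mph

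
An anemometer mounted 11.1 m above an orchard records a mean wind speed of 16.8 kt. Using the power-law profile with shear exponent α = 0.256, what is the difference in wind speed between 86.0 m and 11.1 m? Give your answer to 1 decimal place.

Power law: V₂ = V₁ · (z₂/z₁)^α = 16.8 × (7.7477)^0.256 = 28.3752 kt
ΔV = 28.3752 − 16.8 = 11.5752 kt

11.6 kt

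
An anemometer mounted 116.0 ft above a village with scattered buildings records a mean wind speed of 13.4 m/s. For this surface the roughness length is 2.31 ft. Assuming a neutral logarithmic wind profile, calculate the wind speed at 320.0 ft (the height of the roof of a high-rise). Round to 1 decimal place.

16.9 m/s

Log law: V(z) ∝ ln(z/z₀), so V₂/V₁ = ln(z₂/z₀) / ln(z₁/z₀).
ln(320.0/2.31) = 4.9311, ln(116.0/2.31) = 3.9163
V₂ = 13.4 × 4.9311/3.9163 = 13.4 × 1.2591 = 16.8720 m/s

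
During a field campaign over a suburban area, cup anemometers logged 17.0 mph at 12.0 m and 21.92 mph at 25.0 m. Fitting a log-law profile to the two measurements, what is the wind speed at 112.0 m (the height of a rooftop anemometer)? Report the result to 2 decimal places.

Log law: V ∝ ln(z/z₀). From the pair, with r = V₁/V₂ = 0.77555,
ln z₀ = (ln z₁ − r·ln z₂)/(1 − r) = (2.4849 − 0.77555×3.2189)/0.22445 = -0.0512 → z₀ = 0.9501 m
V₃ = V₁ · ln(z₃/z₀)/ln(z₁/z₀) = 17.0 × 4.7697/2.5361 = 31.9724 mph

31.97 mph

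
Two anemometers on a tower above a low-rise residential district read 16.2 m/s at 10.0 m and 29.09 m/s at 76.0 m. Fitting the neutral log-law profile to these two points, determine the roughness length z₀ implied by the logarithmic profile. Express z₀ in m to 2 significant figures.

Log law: V(z) ∝ ln(z/z₀). With r = V₁/V₂ = 16.2/29.09 = 0.55689,
r · ln(z₂/z₀) = ln(z₁/z₀) ⇒ ln z₀ = (ln z₁ − r·ln z₂)/(1 − r)
ln z₀ = (2.30259 − 0.55689×4.33073) / 0.44311 = -0.2464
z₀ = exp(-0.2464) = 0.7816 m

z₀ ≈ 0.78 m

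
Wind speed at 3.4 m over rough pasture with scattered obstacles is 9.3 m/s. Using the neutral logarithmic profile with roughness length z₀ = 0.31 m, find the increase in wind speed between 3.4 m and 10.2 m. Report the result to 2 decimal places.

Log law: V₂ = V₁ · ln(z₂/z₀)/ln(z₁/z₀) = 9.3 × 3.4936/2.3950 = 13.5661 m/s
ΔV = 13.5661 − 9.3 = 4.2661 m/s

4.27 m/s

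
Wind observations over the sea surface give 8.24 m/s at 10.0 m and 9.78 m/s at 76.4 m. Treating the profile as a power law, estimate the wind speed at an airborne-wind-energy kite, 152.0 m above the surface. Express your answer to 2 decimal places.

First find α: α = ln(V₂/V₁)/ln(z₂/z₁) = ln(9.78/8.24)/ln(76.4/10.0) = 0.17134/2.03340 = 0.0843
Extrapolate from 76.4 m to 152.0 m: V₃ = 9.78 × (152.0/76.4)^0.0843 = 9.78 × 1.0597 = 10.3636 m/s

10.36 m/s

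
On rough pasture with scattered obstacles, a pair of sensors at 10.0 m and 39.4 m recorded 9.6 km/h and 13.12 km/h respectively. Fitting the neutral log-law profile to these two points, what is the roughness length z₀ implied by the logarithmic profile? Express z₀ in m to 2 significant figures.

z₀ ≈ 0.24 m

Log law: V(z) ∝ ln(z/z₀). With r = V₁/V₂ = 9.6/13.12 = 0.73171,
r · ln(z₂/z₀) = ln(z₁/z₀) ⇒ ln z₀ = (ln z₁ − r·ln z₂)/(1 − r)
ln z₀ = (2.30259 − 0.73171×3.67377) / 0.26829 = -1.4370
z₀ = exp(-1.4370) = 0.2376 m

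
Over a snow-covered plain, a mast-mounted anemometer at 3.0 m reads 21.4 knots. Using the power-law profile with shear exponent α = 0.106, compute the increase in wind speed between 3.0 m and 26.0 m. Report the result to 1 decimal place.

Power law: V₂ = V₁ · (z₂/z₁)^α = 21.4 × (8.6667)^0.106 = 26.9046 knots
ΔV = 26.9046 − 21.4 = 5.5046 knots

5.5 knots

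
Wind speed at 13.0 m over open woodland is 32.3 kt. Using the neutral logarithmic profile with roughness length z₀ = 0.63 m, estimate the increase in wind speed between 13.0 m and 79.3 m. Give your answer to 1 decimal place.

Log law: V₂ = V₁ · ln(z₂/z₀)/ln(z₁/z₀) = 32.3 × 4.8353/3.0270 = 51.5957 kt
ΔV = 51.5957 − 32.3 = 19.2957 kt

19.3 kt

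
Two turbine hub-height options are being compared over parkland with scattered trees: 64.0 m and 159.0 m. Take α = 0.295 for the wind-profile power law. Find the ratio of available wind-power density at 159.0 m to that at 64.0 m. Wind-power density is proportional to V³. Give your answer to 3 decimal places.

2.238

Speed ratio: V_B/V_A = (z_B/z_A)^α = (159.0/64.0)^0.295 = (2.4844)^0.295 = 1.30794
Power-density ratio: P_B/P_A = (V_B/V_A)³ = (1.30794)³ = 2.23752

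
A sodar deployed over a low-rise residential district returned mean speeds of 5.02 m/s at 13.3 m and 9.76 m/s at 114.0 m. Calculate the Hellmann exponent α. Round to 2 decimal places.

α ≈ 0.31

Power law: V₂/V₁ = (z₂/z₁)^α ⇒ α = ln(V₂/V₁) / ln(z₂/z₁)
α = ln(9.76/5.02) / ln(114.0/13.3) = ln(1.9442) / ln(8.5714)
  = 0.66486 / 2.14843 = 0.30946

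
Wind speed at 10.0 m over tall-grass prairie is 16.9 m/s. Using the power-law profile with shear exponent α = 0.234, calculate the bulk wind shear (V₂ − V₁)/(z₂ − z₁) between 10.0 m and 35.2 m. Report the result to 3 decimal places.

0.230 m/s/m

Power law: V₂ = V₁ · (z₂/z₁)^α = 16.9 × (3.5200)^0.234 = 22.6870 m/s
ΔV/Δz = (22.6870 − 16.9)/(35.2 − 10.0) = 5.7870/25.2000 = 0.22964 m/s/m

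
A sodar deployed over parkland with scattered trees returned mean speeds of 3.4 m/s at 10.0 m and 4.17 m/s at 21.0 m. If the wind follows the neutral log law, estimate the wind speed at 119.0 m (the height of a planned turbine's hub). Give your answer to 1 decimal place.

6.0 m/s

Log law: V ∝ ln(z/z₀). From the pair, with r = V₁/V₂ = 0.81535,
ln z₀ = (ln z₁ − r·ln z₂)/(1 − r) = (2.3026 − 0.81535×3.0445)/0.18465 = -0.9735 → z₀ = 0.3778 m
V₃ = V₁ · ln(z₃/z₀)/ln(z₁/z₀) = 3.4 × 5.7526/3.2761 = 5.9702 m/s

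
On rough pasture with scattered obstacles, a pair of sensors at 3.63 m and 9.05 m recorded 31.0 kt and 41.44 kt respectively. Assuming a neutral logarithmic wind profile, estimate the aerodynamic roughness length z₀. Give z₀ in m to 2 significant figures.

Log law: V(z) ∝ ln(z/z₀). With r = V₁/V₂ = 31.0/41.44 = 0.74807,
r · ln(z₂/z₀) = ln(z₁/z₀) ⇒ ln z₀ = (ln z₁ − r·ln z₂)/(1 − r)
ln z₀ = (1.28923 − 0.74807×2.20276) / 0.25193 = -1.4234
z₀ = exp(-1.4234) = 0.2409 m

z₀ ≈ 0.24 m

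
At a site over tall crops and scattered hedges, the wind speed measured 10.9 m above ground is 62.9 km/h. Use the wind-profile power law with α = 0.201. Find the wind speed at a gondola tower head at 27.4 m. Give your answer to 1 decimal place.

75.7 km/h

Power-law profile: V₂ = V₁ · (z₂/z₁)^α
V₂ = 62.9 × (27.4/10.9)^0.201 = 62.9 × (2.5138)^0.201
    = 62.9 × 1.2036 = 75.7035 km/h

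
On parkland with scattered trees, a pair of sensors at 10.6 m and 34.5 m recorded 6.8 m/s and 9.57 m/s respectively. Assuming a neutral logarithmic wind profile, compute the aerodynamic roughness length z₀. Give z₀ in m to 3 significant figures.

z₀ ≈ 0.585 m

Log law: V(z) ∝ ln(z/z₀). With r = V₁/V₂ = 6.8/9.57 = 0.71055,
r · ln(z₂/z₀) = ln(z₁/z₀) ⇒ ln z₀ = (ln z₁ − r·ln z₂)/(1 − r)
ln z₀ = (2.36085 − 0.71055×3.54096) / 0.28945 = -0.5362
z₀ = exp(-0.5362) = 0.5850 m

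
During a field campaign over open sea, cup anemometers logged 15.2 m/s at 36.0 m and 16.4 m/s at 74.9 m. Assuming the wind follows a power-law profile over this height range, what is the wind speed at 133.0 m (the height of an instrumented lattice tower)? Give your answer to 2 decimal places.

First find α: α = ln(V₂/V₁)/ln(z₂/z₁) = ln(16.4/15.2)/ln(74.9/36.0) = 0.07599/0.73263 = 0.1037
Extrapolate from 74.9 m to 133.0 m: V₃ = 16.4 × (133.0/74.9)^0.1037 = 16.4 × 1.0614 = 17.4063 m/s

17.41 m/s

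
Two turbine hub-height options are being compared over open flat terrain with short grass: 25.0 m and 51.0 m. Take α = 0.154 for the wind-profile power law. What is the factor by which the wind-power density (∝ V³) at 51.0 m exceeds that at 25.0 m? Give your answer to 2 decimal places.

Speed ratio: V_B/V_A = (z_B/z_A)^α = (51.0/25.0)^0.154 = (2.0400)^0.154 = 1.11605
Power-density ratio: P_B/P_A = (V_B/V_A)³ = (1.11605)³ = 1.39011

1.39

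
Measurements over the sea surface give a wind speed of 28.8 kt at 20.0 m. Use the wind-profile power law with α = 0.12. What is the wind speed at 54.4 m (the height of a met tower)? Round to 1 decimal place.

32.5 kt

Power-law profile: V₂ = V₁ · (z₂/z₁)^α
V₂ = 28.8 × (54.4/20.0)^0.12 = 28.8 × (2.7200)^0.12
    = 28.8 × 1.1276 = 32.4744 kt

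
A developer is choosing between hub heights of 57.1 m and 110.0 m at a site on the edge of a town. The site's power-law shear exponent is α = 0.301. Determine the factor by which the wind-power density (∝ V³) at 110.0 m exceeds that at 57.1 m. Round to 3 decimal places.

1.808

Speed ratio: V_B/V_A = (z_B/z_A)^α = (110.0/57.1)^0.301 = (1.9264)^0.301 = 1.21818
Power-density ratio: P_B/P_A = (V_B/V_A)³ = (1.21818)³ = 1.80774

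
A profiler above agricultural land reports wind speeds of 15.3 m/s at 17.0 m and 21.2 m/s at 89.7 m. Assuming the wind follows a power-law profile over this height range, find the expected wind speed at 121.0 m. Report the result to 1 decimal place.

First find α: α = ln(V₂/V₁)/ln(z₂/z₁) = ln(21.2/15.3)/ln(89.7/17.0) = 0.32615/1.66326 = 0.1961
Extrapolate from 89.7 m to 121.0 m: V₃ = 21.2 × (121.0/89.7)^0.1961 = 21.2 × 1.0605 = 22.4815 m/s

22.5 m/s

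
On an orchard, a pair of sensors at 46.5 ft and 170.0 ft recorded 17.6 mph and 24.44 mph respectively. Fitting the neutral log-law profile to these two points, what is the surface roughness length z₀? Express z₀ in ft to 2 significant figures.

z₀ ≈ 1.7 ft

Log law: V(z) ∝ ln(z/z₀). With r = V₁/V₂ = 17.6/24.44 = 0.72013,
r · ln(z₂/z₀) = ln(z₁/z₀) ⇒ ln z₀ = (ln z₁ − r·ln z₂)/(1 − r)
ln z₀ = (3.83945 − 0.72013×5.13580) / 0.27987 = 0.5038
z₀ = exp(0.5038) = 1.655 ft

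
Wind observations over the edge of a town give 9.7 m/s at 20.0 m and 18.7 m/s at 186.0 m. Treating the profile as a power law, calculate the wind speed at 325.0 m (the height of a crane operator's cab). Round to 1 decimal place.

First find α: α = ln(V₂/V₁)/ln(z₂/z₁) = ln(18.7/9.7)/ln(186.0/20.0) = 0.65640/2.23001 = 0.2943
Extrapolate from 186.0 m to 325.0 m: V₃ = 18.7 × (325.0/186.0)^0.2943 = 18.7 × 1.1785 = 22.0385 m/s

22.0 m/s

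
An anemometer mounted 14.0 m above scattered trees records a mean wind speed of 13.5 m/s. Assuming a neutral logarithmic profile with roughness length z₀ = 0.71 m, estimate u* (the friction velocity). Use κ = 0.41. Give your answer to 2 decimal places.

Log law: V(z) = (u*/κ) · ln(z/z₀) ⇒ u* = κ · V / ln(z/z₀)
u* = 0.41 × 13.5 / ln(14.0/0.71) = 0.41 × 13.5 / 2.9815
   = 5.5350 / 2.9815 = 1.8564 m/s

u* ≈ 1.86 m/s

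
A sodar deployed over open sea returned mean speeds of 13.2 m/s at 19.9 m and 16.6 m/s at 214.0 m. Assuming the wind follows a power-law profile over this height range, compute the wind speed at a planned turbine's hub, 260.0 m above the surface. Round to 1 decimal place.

16.9 m/s

First find α: α = ln(V₂/V₁)/ln(z₂/z₁) = ln(16.6/13.2)/ln(214.0/19.9) = 0.22919/2.37526 = 0.0965
Extrapolate from 214.0 m to 260.0 m: V₃ = 16.6 × (260.0/214.0)^0.0965 = 16.6 × 1.0190 = 16.9148 m/s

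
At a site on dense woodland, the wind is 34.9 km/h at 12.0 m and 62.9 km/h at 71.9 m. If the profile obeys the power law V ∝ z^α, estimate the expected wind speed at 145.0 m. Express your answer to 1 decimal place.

79.2 km/h

First find α: α = ln(V₂/V₁)/ln(z₂/z₁) = ln(62.9/34.9)/ln(71.9/12.0) = 0.58906/1.79037 = 0.3290
Extrapolate from 71.9 m to 145.0 m: V₃ = 62.9 × (145.0/71.9)^0.3290 = 62.9 × 1.2596 = 79.2285 km/h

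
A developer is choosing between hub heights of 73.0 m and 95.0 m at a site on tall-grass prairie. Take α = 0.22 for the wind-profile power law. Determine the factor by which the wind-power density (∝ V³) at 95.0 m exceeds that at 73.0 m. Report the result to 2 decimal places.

Speed ratio: V_B/V_A = (z_B/z_A)^α = (95.0/73.0)^0.22 = (1.3014)^0.22 = 1.05966
Power-density ratio: P_B/P_A = (V_B/V_A)³ = (1.05966)³ = 1.18988

1.19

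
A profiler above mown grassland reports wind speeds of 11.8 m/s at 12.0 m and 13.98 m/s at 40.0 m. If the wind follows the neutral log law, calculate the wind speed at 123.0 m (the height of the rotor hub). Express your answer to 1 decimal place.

16.0 m/s

Log law: V ∝ ln(z/z₀). From the pair, with r = V₁/V₂ = 0.84406,
ln z₀ = (ln z₁ − r·ln z₂)/(1 − r) = (2.4849 − 0.84406×3.6889)/0.15594 = -4.0320 → z₀ = 0.01774 m
V₃ = V₁ · ln(z₃/z₀)/ln(z₁/z₀) = 11.8 × 8.8442/6.5169 = 16.0139 m/s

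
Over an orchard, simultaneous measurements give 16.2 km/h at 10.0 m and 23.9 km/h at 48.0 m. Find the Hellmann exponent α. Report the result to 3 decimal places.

Power law: V₂/V₁ = (z₂/z₁)^α ⇒ α = ln(V₂/V₁) / ln(z₂/z₁)
α = ln(23.9/16.2) / ln(48.0/10.0) = ln(1.4753) / ln(4.8000)
  = 0.38887 / 1.56862 = 0.24790

α ≈ 0.248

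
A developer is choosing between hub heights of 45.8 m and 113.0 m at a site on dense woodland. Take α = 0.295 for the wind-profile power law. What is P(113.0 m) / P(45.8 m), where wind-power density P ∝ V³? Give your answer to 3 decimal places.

2.224

Speed ratio: V_B/V_A = (z_B/z_A)^α = (113.0/45.8)^0.295 = (2.4672)^0.295 = 1.30528
Power-density ratio: P_B/P_A = (V_B/V_A)³ = (1.30528)³ = 2.22387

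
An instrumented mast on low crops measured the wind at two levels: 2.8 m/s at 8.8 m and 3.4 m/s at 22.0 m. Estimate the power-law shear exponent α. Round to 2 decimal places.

α ≈ 0.21

Power law: V₂/V₁ = (z₂/z₁)^α ⇒ α = ln(V₂/V₁) / ln(z₂/z₁)
α = ln(3.4/2.8) / ln(22.0/8.8) = ln(1.2143) / ln(2.5000)
  = 0.19416 / 0.91629 = 0.21189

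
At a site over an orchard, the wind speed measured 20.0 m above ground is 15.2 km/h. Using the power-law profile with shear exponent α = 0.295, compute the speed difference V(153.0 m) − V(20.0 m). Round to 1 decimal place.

Power law: V₂ = V₁ · (z₂/z₁)^α = 15.2 × (7.6500)^0.295 = 27.7028 km/h
ΔV = 27.7028 − 15.2 = 12.5028 km/h

12.5 km/h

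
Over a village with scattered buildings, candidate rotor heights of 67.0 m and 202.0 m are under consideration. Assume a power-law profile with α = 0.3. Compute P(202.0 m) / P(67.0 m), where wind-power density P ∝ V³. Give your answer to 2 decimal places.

2.70

Speed ratio: V_B/V_A = (z_B/z_A)^α = (202.0/67.0)^0.3 = (3.0149)^0.3 = 1.39246
Power-density ratio: P_B/P_A = (V_B/V_A)³ = (1.39246)³ = 2.69991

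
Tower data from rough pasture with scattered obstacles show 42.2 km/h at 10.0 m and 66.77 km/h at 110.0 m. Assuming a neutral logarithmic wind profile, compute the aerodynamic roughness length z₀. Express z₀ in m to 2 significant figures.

z₀ ≈ 0.16 m

Log law: V(z) ∝ ln(z/z₀). With r = V₁/V₂ = 42.2/66.77 = 0.63202,
r · ln(z₂/z₀) = ln(z₁/z₀) ⇒ ln z₀ = (ln z₁ − r·ln z₂)/(1 − r)
ln z₀ = (2.30259 − 0.63202×4.70048) / 0.36798 = -1.8159
z₀ = exp(-1.8159) = 0.1627 m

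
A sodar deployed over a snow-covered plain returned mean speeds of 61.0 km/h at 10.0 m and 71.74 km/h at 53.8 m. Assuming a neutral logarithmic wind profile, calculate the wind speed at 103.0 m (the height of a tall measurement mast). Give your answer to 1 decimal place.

75.9 km/h

Log law: V ∝ ln(z/z₀). From the pair, with r = V₁/V₂ = 0.85029,
ln z₀ = (ln z₁ − r·ln z₂)/(1 − r) = (2.3026 − 0.85029×3.9853)/0.14971 = -7.2546 → z₀ = 0.0007069 m
V₃ = V₁ · ln(z₃/z₀)/ln(z₁/z₀) = 61.0 × 11.8893/9.5572 = 75.8852 km/h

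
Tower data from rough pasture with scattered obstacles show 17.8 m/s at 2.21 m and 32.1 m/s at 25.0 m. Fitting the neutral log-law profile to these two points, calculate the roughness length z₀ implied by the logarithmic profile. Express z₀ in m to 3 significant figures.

Log law: V(z) ∝ ln(z/z₀). With r = V₁/V₂ = 17.8/32.1 = 0.55452,
r · ln(z₂/z₀) = ln(z₁/z₀) ⇒ ln z₀ = (ln z₁ − r·ln z₂)/(1 − r)
ln z₀ = (0.79299 − 0.55452×3.21888) / 0.44548 = -2.2266
z₀ = exp(-2.2266) = 0.1079 m

z₀ ≈ 0.108 m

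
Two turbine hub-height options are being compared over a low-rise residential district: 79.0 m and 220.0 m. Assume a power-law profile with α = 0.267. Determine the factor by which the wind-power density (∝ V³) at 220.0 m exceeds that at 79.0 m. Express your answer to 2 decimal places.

2.27

Speed ratio: V_B/V_A = (z_B/z_A)^α = (220.0/79.0)^0.267 = (2.7848)^0.267 = 1.31450
Power-density ratio: P_B/P_A = (V_B/V_A)³ = (1.31450)³ = 2.27134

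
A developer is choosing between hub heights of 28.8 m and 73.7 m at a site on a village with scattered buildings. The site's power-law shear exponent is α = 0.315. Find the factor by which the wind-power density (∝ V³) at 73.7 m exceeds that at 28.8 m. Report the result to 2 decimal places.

Speed ratio: V_B/V_A = (z_B/z_A)^α = (73.7/28.8)^0.315 = (2.5590)^0.315 = 1.34445
Power-density ratio: P_B/P_A = (V_B/V_A)³ = (1.34445)³ = 2.43014

2.43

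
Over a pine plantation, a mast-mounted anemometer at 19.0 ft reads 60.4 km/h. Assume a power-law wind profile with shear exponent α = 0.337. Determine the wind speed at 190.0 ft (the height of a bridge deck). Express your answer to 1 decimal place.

131.2 km/h

Power-law profile: V₂ = V₁ · (z₂/z₁)^α
V₂ = 60.4 × (190.0/19.0)^0.337 = 60.4 × (10.0000)^0.337
    = 60.4 × 2.1727 = 131.2312 km/h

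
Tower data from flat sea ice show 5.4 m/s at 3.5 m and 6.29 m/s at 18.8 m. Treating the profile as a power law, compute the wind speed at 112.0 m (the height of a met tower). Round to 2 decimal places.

First find α: α = ln(V₂/V₁)/ln(z₂/z₁) = ln(6.29/5.4)/ln(18.8/3.5) = 0.15256/1.68109 = 0.0908
Extrapolate from 18.8 m to 112.0 m: V₃ = 6.29 × (112.0/18.8)^0.0908 = 6.29 × 1.1758 = 7.3959 m/s

7.40 m/s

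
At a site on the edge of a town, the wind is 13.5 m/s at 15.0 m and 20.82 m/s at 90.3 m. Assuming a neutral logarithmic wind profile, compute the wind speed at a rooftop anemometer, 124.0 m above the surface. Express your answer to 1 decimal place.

22.1 m/s

Log law: V ∝ ln(z/z₀). From the pair, with r = V₁/V₂ = 0.64841,
ln z₀ = (ln z₁ − r·ln z₂)/(1 − r) = (2.7081 − 0.64841×4.5031)/0.35159 = -0.6026 → z₀ = 0.5474 m
V₃ = V₁ · ln(z₃/z₀)/ln(z₁/z₀) = 13.5 × 5.4228/3.3106 = 22.1132 m/s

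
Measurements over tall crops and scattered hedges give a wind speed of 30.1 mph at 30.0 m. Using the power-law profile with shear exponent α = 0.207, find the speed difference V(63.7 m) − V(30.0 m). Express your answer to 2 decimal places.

Power law: V₂ = V₁ · (z₂/z₁)^α = 30.1 × (2.1233)^0.207 = 35.1770 mph
ΔV = 35.1770 − 30.1 = 5.0770 mph

5.08 mph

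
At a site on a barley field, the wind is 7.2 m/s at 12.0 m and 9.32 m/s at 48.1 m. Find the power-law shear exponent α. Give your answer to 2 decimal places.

Power law: V₂/V₁ = (z₂/z₁)^α ⇒ α = ln(V₂/V₁) / ln(z₂/z₁)
α = ln(9.32/7.2) / ln(48.1/12.0) = ln(1.2944) / ln(4.0083)
  = 0.25808 / 1.38838 = 0.18589

α ≈ 0.19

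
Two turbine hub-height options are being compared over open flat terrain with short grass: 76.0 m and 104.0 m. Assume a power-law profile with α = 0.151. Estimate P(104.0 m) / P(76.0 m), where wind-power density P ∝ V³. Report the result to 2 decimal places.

Speed ratio: V_B/V_A = (z_B/z_A)^α = (104.0/76.0)^0.151 = (1.3684)^0.151 = 1.04850
Power-density ratio: P_B/P_A = (V_B/V_A)³ = (1.04850)³ = 1.15268

1.15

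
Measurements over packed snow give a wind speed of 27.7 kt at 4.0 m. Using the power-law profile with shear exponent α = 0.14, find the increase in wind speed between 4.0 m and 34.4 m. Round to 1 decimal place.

9.7 kt

Power law: V₂ = V₁ · (z₂/z₁)^α = 27.7 × (8.6000)^0.14 = 37.4377 kt
ΔV = 37.4377 − 27.7 = 9.7377 kt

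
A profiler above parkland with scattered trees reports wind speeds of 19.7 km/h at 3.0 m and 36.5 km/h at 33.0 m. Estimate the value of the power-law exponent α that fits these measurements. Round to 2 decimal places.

Power law: V₂/V₁ = (z₂/z₁)^α ⇒ α = ln(V₂/V₁) / ln(z₂/z₁)
α = ln(36.5/19.7) / ln(33.0/3.0) = ln(1.8528) / ln(11.0000)
  = 0.61669 / 2.39790 = 0.25718

α ≈ 0.26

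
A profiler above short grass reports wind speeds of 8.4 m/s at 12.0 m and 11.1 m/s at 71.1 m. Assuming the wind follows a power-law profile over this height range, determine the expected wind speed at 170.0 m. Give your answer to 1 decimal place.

12.7 m/s

First find α: α = ln(V₂/V₁)/ln(z₂/z₁) = ln(11.1/8.4)/ln(71.1/12.0) = 0.27871/1.77918 = 0.1567
Extrapolate from 71.1 m to 170.0 m: V₃ = 11.1 × (170.0/71.1)^0.1567 = 11.1 × 1.1463 = 12.7241 m/s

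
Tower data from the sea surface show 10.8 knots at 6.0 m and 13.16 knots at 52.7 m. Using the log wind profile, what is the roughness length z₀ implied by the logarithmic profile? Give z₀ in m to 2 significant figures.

Log law: V(z) ∝ ln(z/z₀). With r = V₁/V₂ = 10.8/13.16 = 0.82067,
r · ln(z₂/z₀) = ln(z₁/z₀) ⇒ ln z₀ = (ln z₁ − r·ln z₂)/(1 − r)
ln z₀ = (1.79176 − 0.82067×3.96462) / 0.17933 = -8.1518
z₀ = exp(-8.1518) = 0.0002882 m

z₀ ≈ 0.00029 m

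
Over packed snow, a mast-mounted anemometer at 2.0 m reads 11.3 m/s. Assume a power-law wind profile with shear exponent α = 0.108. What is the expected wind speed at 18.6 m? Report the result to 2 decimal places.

Power-law profile: V₂ = V₁ · (z₂/z₁)^α
V₂ = 11.3 × (18.6/2.0)^0.108 = 11.3 × (9.3000)^0.108
    = 11.3 × 1.2723 = 14.3772 m/s

14.38 m/s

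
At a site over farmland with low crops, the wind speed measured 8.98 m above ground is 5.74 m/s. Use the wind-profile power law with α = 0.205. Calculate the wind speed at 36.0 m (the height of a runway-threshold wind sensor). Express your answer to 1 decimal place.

Power-law profile: V₂ = V₁ · (z₂/z₁)^α
V₂ = 5.74 × (36.0/8.98)^0.205 = 5.74 × (4.0089)^0.205
    = 5.74 × 1.3293 = 7.6301 m/s

7.6 m/s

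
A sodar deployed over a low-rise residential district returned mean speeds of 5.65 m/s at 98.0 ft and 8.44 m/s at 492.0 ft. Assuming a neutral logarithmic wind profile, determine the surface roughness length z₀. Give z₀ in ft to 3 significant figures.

Log law: V(z) ∝ ln(z/z₀). With r = V₁/V₂ = 5.65/8.44 = 0.66943,
r · ln(z₂/z₀) = ln(z₁/z₀) ⇒ ln z₀ = (ln z₁ − r·ln z₂)/(1 − r)
ln z₀ = (4.58497 − 0.66943×6.19848) / 0.33057 = 1.3175
z₀ = exp(1.3175) = 3.734 ft

z₀ ≈ 3.73 ft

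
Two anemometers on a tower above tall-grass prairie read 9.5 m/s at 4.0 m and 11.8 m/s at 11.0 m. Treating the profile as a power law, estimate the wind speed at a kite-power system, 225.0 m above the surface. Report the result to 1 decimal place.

22.5 m/s

First find α: α = ln(V₂/V₁)/ln(z₂/z₁) = ln(11.8/9.5)/ln(11.0/4.0) = 0.21681/1.01160 = 0.2143
Extrapolate from 11.0 m to 225.0 m: V₃ = 11.8 × (225.0/11.0)^0.2143 = 11.8 × 1.9095 = 22.5327 m/s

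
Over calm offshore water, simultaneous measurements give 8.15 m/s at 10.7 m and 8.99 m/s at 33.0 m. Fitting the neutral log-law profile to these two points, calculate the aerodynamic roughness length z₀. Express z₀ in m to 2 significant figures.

z₀ ≈ 0.00019 m

Log law: V(z) ∝ ln(z/z₀). With r = V₁/V₂ = 8.15/8.99 = 0.90656,
r · ln(z₂/z₀) = ln(z₁/z₀) ⇒ ln z₀ = (ln z₁ − r·ln z₂)/(1 − r)
ln z₀ = (2.37024 − 0.90656×3.49651) / 0.09344 = -8.5572
z₀ = exp(-8.5572) = 0.0001922 m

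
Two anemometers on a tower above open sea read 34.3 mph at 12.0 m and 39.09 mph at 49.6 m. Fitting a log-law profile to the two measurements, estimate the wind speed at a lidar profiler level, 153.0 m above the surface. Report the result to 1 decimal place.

42.9 mph

Log law: V ∝ ln(z/z₀). From the pair, with r = V₁/V₂ = 0.87746,
ln z₀ = (ln z₁ − r·ln z₂)/(1 − r) = (2.4849 − 0.87746×3.9040)/0.12254 = -7.6768 → z₀ = 0.0004635 m
V₃ = V₁ · ln(z₃/z₀)/ln(z₁/z₀) = 34.3 × 12.7072/10.1617 = 42.8922 mph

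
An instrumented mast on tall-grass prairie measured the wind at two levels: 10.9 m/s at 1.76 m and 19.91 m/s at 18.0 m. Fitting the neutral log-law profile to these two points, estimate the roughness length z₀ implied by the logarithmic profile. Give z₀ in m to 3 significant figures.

Log law: V(z) ∝ ln(z/z₀). With r = V₁/V₂ = 10.9/19.91 = 0.54746,
r · ln(z₂/z₀) = ln(z₁/z₀) ⇒ ln z₀ = (ln z₁ − r·ln z₂)/(1 − r)
ln z₀ = (0.56531 − 0.54746×2.89037) / 0.45254 = -2.2475
z₀ = exp(-2.2475) = 0.1057 m

z₀ ≈ 0.106 m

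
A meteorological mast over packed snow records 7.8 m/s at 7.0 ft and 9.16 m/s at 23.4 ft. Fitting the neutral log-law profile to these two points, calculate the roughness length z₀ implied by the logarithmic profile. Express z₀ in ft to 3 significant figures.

Log law: V(z) ∝ ln(z/z₀). With r = V₁/V₂ = 7.8/9.16 = 0.85153,
r · ln(z₂/z₀) = ln(z₁/z₀) ⇒ ln z₀ = (ln z₁ − r·ln z₂)/(1 − r)
ln z₀ = (1.94591 − 0.85153×3.15274) / 0.14847 = -4.9756
z₀ = exp(-4.9756) = 0.006904 ft

z₀ ≈ 0.00690 ft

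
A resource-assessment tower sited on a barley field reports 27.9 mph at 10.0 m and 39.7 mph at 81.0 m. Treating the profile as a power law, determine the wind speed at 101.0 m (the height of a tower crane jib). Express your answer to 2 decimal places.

First find α: α = ln(V₂/V₁)/ln(z₂/z₁) = ln(39.7/27.9)/ln(81.0/10.0) = 0.35272/2.09186 = 0.1686
Extrapolate from 81.0 m to 101.0 m: V₃ = 39.7 × (101.0/81.0)^0.1686 = 39.7 × 1.0379 = 41.2050 mph

41.21 mph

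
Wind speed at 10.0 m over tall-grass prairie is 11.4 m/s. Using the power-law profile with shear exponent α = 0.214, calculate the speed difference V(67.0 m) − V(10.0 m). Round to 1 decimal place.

Power law: V₂ = V₁ · (z₂/z₁)^α = 11.4 × (6.7000)^0.214 = 17.1271 m/s
ΔV = 17.1271 − 11.4 = 5.7271 m/s

5.7 m/s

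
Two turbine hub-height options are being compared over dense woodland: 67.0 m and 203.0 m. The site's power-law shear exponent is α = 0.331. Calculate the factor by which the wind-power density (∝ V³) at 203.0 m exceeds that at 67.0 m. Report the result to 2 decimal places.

Speed ratio: V_B/V_A = (z_B/z_A)^α = (203.0/67.0)^0.331 = (3.0299)^0.331 = 1.44328
Power-density ratio: P_B/P_A = (V_B/V_A)³ = (1.44328)³ = 3.00643

3.01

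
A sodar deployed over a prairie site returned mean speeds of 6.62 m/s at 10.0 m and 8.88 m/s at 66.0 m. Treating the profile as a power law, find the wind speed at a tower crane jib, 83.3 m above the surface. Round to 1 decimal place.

9.2 m/s

First find α: α = ln(V₂/V₁)/ln(z₂/z₁) = ln(8.88/6.62)/ln(66.0/10.0) = 0.29371/1.88707 = 0.1556
Extrapolate from 66.0 m to 83.3 m: V₃ = 8.88 × (83.3/66.0)^0.1556 = 8.88 × 1.0369 = 9.2076 m/s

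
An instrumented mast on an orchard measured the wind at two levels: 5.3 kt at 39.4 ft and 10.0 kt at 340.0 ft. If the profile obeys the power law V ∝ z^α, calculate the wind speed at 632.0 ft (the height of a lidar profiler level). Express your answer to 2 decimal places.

12.00 kt

First find α: α = ln(V₂/V₁)/ln(z₂/z₁) = ln(10.0/5.3)/ln(340.0/39.4) = 0.63488/2.15518 = 0.2946
Extrapolate from 340.0 ft to 632.0 ft: V₃ = 10.0 × (632.0/340.0)^0.2946 = 10.0 × 1.2004 = 12.0036 kt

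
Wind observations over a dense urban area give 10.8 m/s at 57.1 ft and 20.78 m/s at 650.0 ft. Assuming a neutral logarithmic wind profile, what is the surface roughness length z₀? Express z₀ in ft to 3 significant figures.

z₀ ≈ 4.11 ft

Log law: V(z) ∝ ln(z/z₀). With r = V₁/V₂ = 10.8/20.78 = 0.51973,
r · ln(z₂/z₀) = ln(z₁/z₀) ⇒ ln z₀ = (ln z₁ − r·ln z₂)/(1 − r)
ln z₀ = (4.04480 − 0.51973×6.47697) / 0.48027 = 1.4128
z₀ = exp(1.4128) = 4.107 ft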